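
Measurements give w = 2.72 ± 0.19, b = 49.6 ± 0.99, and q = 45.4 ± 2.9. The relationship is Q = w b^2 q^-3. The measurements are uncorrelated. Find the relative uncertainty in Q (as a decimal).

0.208

Relative error in a monomial: (δQ/Q)² = Σ (nᵢ · δxᵢ/xᵢ)².
  (1·δw/w)² = (1×0.0699)² = 0.00488;  (2·δb/b)² = (2×0.0200)² = 0.00159;  (-3·δq/q)² = (-3×0.0639)² = 0.0367
δQ/Q = √(0.0432) = 0.208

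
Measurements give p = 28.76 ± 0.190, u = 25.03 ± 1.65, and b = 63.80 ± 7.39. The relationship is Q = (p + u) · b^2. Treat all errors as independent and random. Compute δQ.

Let w = p + u = 53.79. δw = √(δp² + δu²) = √(0.0361 + 2.72) = 1.66, so δw/w = 0.0309.
Q is then a monomial in w, b:
δQ/Q = √((δw/w)² + (2·δb/b)²) = √(0.000953 + 0.0537) = 0.234
Q = 218900, so δQ = 0.234 × 218900 = 51200.

51200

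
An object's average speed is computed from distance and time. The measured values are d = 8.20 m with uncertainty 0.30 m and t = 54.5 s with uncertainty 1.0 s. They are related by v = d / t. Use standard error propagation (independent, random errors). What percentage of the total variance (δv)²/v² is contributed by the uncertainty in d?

79.9%

(δv/v)² = (1·δd/d)² + (-1·δt/t)²
  d term: (1×0.0366)² = 0.00134
  t term: (-1×0.0183)² = 0.000337
Total = 0.00168. Share from d = 0.00134/0.00168 = 0.799.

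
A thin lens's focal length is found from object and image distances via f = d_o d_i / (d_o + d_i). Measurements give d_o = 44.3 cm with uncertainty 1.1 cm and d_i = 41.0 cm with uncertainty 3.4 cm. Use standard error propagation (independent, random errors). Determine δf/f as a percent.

4.47%

∂f/∂d_o = (d_i/(d_o+d_i))² = 0.231;  ∂f/∂d_i = (d_o/(d_o+d_i))² = 0.270
δf = √((∂f/∂d_o · δd_o)² + (∂f/∂d_i · δd_i)²) = √(0.0646 + 0.841) = 0.952 cm
f = 21.3 cm, so δf/f = 0.952/21.3 = 0.0447.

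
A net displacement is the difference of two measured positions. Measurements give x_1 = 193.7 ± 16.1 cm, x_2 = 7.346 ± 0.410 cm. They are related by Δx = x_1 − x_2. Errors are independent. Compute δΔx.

Sums and differences: (δΔx)² = Σ (cᵢ δxᵢ)².
  (δx_1)² = 259;  (δx_2)² = 0.168
δΔx = √(259) = 16.1 cm

16.1 cm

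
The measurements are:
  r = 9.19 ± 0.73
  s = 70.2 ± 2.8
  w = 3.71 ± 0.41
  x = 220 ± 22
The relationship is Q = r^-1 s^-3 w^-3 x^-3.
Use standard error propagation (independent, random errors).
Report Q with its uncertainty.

Products/powers → add relative errors in quadrature, weighted by exponent:
  (-1·δr/r)² = (-1×0.0794)² = 0.00631;  (-3·δs/s)² = (-3×0.0399)² = 0.0143;  (-3·δw/w)² = (-3×0.111)² = 0.110;  (-3·δx/x)² = (-3×0.100)² = 0.0900
δQ/Q = √(0.221) = 0.470
Q = 5.78e-16, so δQ = 0.470 × 5.78e-16 = 2.72e-16.

(5.78 ± 2.72) × 10^-16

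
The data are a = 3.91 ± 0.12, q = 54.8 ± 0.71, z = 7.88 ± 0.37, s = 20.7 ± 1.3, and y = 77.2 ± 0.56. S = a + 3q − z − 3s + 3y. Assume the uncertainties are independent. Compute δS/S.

For a sum/difference, combine absolute errors in quadrature:
  (δa)² = 0.0144;  (3·δq)² = 4.54;  (δz)² = 0.137;  (3·δs)² = 15.2;  (3·δy)² = 2.82
δS = √(22.7) = 4.77
S = 330, so δS/S = 4.77/330 = 0.0144.

0.0144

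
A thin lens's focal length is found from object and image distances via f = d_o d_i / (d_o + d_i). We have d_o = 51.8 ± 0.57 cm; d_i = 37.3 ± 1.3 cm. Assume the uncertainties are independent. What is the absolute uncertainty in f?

∂f/∂d_o = (d_i/(d_o+d_i))² = 0.175;  ∂f/∂d_i = (d_o/(d_o+d_i))² = 0.338
δf = √((∂f/∂d_o · δd_o)² + (∂f/∂d_i · δd_i)²) = √(0.00998 + 0.193) = 0.451 cm

0.451 cm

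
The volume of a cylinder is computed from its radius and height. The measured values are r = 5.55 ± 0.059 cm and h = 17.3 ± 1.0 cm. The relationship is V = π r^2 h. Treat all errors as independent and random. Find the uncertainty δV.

103 cm^3

For a monomial V ∝ r^2, h, fractional errors add in quadrature:
  (2·δr/r)² = (2×0.0106)² = 0.000452;  (1·δh/h)² = (1×0.0578)² = 0.00334
δV/V = √(0.00379) = 0.0616
V = 1670 cm^3, so δV = 0.0616 × 1670 = 103 cm^3.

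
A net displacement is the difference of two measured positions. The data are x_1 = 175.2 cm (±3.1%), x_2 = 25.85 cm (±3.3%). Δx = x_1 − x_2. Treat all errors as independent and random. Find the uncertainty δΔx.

Sums and differences: (δΔx)² = Σ (cᵢ δxᵢ)².
  (δx_1)² = 29.5;  (δx_2)² = 0.728
δΔx = √(30.2) = 5.50 cm

5.50 cm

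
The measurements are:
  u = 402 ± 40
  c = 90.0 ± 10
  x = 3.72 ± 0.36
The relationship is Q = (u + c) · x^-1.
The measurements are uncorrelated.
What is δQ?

Let w = u + c = 492. δw = √(δu² + δc²) = √(1600 + 100) = 41.2, so δw/w = 0.0838.
Q is then a monomial in w, x:
δQ/Q = √((δw/w)² + (-1·δx/x)²) = √(0.00702 + 0.00937) = 0.128
Q = 132, so δQ = 0.128 × 132 = 16.9.

16.9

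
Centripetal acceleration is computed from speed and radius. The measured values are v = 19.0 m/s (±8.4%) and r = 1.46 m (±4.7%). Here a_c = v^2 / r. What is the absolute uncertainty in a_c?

43.1 m/s^2

Products/powers → add relative errors in quadrature, weighted by exponent:
  (2·δv/v)² = (2×0.0840)² = 0.0282;  (-1·δr/r)² = (-1×0.0470)² = 0.00221
δa_c/a_c = √(0.0304) = 0.174
a_c = 247 m/s^2, so δa_c = 0.174 × 247 = 43.1 m/s^2.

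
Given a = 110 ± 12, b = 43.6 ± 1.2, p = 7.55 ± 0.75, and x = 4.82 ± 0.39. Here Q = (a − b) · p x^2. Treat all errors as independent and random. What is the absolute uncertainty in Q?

3060

Let u = a − b = 66.4. δu = √(δa² + δb²) = √(144 + 1.44) = 12.1, so δu/u = 0.182.
Q is then a monomial in u, p, x:
δQ/Q = √((δu/u)² + (1·δp/p)² + (2·δx/x)²) = √(0.0330 + 0.00987 + 0.0262) = 0.263
Q = 11600, so δQ = 0.263 × 11600 = 3060.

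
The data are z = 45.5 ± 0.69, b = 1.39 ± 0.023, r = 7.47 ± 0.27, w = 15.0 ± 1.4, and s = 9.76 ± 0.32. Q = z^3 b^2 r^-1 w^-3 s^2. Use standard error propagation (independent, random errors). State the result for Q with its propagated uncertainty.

688 ± 203

Each factor contributes (exponent × relative error)² to (δQ/Q)²:
  (3·δz/z)² = (3×0.0152)² = 0.00207;  (2·δb/b)² = (2×0.0165)² = 0.00110;  (-1·δr/r)² = (-1×0.0361)² = 0.00131;  (-3·δw/w)² = (-3×0.0933)² = 0.0784;  (2·δs/s)² = (2×0.0328)² = 0.00430
δQ/Q = √(0.0872) = 0.295
Q = 688, so δQ = 0.295 × 688 = 203.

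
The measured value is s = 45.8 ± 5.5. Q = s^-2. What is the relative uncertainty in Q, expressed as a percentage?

24.0%

For a monomial Q ∝ s^-2, fractional errors add in quadrature:
  (-2·δs/s)² = (-2×0.120)² = 0.0577
δQ/Q = √(0.0577) = 0.240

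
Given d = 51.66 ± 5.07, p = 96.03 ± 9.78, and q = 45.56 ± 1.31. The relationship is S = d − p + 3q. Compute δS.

Absolute uncertainties add in quadrature for a linear combination:
  (δd)² = 25.7;  (δp)² = 95.6;  (3·δq)² = 15.4
δS = √(137) = 11.7

11.7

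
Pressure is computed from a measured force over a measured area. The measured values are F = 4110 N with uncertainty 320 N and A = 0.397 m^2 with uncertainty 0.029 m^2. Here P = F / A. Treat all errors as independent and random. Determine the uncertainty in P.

1110 Pa

For a monomial P ∝ F, A^-1, fractional errors add in quadrature:
  (1·δF/F)² = (1×0.0779)² = 0.00606;  (-1·δA/A)² = (-1×0.0730)² = 0.00534
δP/P = √(0.0114) = 0.107
P = 10400 Pa, so δP = 0.107 × 10400 = 1110 Pa.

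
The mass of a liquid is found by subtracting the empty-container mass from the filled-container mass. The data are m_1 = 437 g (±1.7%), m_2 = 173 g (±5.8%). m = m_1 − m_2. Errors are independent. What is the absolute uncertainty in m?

12.5 g

Each term contributes (cᵢ δxᵢ)² to (δm)²:
  (δm_1)² = 55.2;  (δm_2)² = 101
δm = √(156) = 12.5 g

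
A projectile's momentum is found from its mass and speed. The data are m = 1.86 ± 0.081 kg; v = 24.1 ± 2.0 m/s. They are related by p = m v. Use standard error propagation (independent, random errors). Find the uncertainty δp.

4.20 kg·m/s

Products/powers → add relative errors in quadrature, weighted by exponent:
  (1·δm/m)² = (1×0.0435)² = 0.00190;  (1·δv/v)² = (1×0.0830)² = 0.00689
δp/p = √(0.00878) = 0.0937
p = 44.8 kg·m/s, so δp = 0.0937 × 44.8 = 4.20 kg·m/s.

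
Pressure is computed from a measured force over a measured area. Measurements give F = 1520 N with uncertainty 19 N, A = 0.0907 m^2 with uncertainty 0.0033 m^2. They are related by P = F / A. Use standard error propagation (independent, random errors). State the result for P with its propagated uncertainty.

16800 ± 645 Pa

P is a product of powers, so relative uncertainties combine in quadrature:
  (1·δF/F)² = (1×0.0125)² = 0.000156;  (-1·δA/A)² = (-1×0.0364)² = 0.00132
δP/P = √(0.00148) = 0.0385
P = 16800 Pa, so δP = 0.0385 × 16800 = 645 Pa.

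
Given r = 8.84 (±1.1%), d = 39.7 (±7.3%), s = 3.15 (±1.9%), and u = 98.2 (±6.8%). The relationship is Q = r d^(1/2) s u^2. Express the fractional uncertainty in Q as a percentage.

14.3%

Q is a product of powers, so relative uncertainties combine in quadrature:
  (1·δr/r)² = (1×0.0110)² = 0.000121;  (½·δd/d)² = (0.5×0.0730)² = 0.00133;  (1·δs/s)² = (1×0.0190)² = 0.000361;  (2·δu/u)² = (2×0.0680)² = 0.0185
δQ/Q = √(0.0203) = 0.143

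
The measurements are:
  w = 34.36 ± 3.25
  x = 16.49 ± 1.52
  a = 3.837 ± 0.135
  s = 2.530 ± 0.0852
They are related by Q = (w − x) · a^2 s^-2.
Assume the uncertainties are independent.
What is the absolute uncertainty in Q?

9.17

Let u = w − x = 17.87. δu = √(δw² + δx²) = √(10.6 + 2.31) = 3.59, so δu/u = 0.201.
Q is then a monomial in u, a, s:
δQ/Q = √((δu/u)² + (2·δa/a)² + (-2·δs/s)²) = √(0.0403 + 0.00495 + 0.00454) = 0.223
Q = 41.10, so δQ = 0.223 × 41.10 = 9.17.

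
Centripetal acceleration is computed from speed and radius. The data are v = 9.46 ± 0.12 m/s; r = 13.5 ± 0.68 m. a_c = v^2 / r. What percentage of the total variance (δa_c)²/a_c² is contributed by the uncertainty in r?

(δa_c/a_c)² = (2·δv/v)² + (-1·δr/r)²
  v term: (2×0.0127)² = 0.000644
  r term: (-1×0.0504)² = 0.00254
Total = 0.00318. Share from r = 0.00254/0.00318 = 0.798.

79.8%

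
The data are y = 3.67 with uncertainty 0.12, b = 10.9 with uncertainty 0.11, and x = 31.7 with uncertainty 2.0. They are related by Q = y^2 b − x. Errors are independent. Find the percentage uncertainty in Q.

8.62%

Let p = y^2·b = 147. δp/p = √((2·δy/y)² + (1·δb/b)²) = √(0.00428 + 0.000102) = 0.0662, so δp = 9.71.
Q = p − x: δQ = √(δp² + δx²) = √(94.4 + 4.00) = 9.92
Q = 115, so δQ/Q = 9.92/115 = 0.0862.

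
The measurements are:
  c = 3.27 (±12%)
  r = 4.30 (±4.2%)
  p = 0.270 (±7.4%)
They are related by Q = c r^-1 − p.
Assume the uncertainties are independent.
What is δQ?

0.0987

Let w = c·r^-1 = 0.760. δw/w = √((1·δc/c)² + (-1·δr/r)²) = √(0.0144 + 0.00176) = 0.127, so δw = 0.0967.
Q = w − p: δQ = √(δw² + δp²) = √(0.00935 + 0.000399) = 0.0987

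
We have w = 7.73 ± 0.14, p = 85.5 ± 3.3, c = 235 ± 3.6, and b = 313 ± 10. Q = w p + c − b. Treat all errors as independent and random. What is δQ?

30.1

Let h = w·p = 661. δh/h = √((1·δw/w)² + (1·δp/p)²) = √(0.000328 + 0.00149) = 0.0426, so δh = 28.2.
Q = h + c − b: δQ = √(δh² + δc² + δb²) = √(794 + 13.0 + 100) = 30.1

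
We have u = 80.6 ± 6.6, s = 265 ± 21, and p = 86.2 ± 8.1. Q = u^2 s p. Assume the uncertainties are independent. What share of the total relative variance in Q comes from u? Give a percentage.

(δQ/Q)² = (2·δu/u)² + (1·δs/s)² + (1·δp/p)²
  u term: (2×0.0819)² = 0.0268
  s term: (1×0.0792)² = 0.00628
  p term: (1×0.0940)² = 0.00883
Total = 0.0419. Share from u = 0.0268/0.0419 = 0.640.

64.0%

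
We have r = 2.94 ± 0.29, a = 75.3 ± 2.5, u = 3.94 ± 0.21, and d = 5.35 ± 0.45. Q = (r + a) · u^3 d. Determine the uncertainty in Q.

Let w = r + a = 78.2. δw = √(δr² + δa²) = √(0.0841 + 6.25) = 2.52, so δw/w = 0.0322.
Q is then a monomial in w, u, d:
δQ/Q = √((δw/w)² + (3·δu/u)² + (1·δd/d)²) = √(0.00103 + 0.0256 + 0.00707) = 0.184
Q = 25600, so δQ = 0.184 × 25600 = 4700.

4700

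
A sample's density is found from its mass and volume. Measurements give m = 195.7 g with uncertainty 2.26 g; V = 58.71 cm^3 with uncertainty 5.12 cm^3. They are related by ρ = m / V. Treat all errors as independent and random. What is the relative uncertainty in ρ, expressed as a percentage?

8.80%

For a monomial ρ ∝ m, V^-1, fractional errors add in quadrature:
  (1·δm/m)² = (1×0.0115)² = 0.000133;  (-1·δV/V)² = (-1×0.0872)² = 0.00761
δρ/ρ = √(0.00774) = 0.0880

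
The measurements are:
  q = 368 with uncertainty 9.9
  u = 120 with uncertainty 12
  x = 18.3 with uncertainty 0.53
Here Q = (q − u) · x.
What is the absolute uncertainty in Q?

Let w = q − u = 248. δw = √(δq² + δu²) = √(98.0 + 144) = 15.6, so δw/w = 0.0627.
Q is then a monomial in w, x:
δQ/Q = √((δw/w)² + (1·δx/x)²) = √(0.00393 + 0.000839) = 0.0691
Q = 4540, so δQ = 0.0691 × 4540 = 314.

314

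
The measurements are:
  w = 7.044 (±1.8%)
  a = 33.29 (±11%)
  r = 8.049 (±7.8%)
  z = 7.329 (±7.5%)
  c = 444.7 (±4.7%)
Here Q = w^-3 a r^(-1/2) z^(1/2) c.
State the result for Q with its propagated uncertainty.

For a monomial Q ∝ w^-3, a, r^(-1/2), z^(1/2), c, fractional errors add in quadrature:
  (-3·δw/w)² = (-3×0.0180)² = 0.00292;  (1·δa/a)² = (1×0.110)² = 0.0121;  (−½·δr/r)² = (-0.5×0.0780)² = 0.00152;  (½·δz/z)² = (0.5×0.0750)² = 0.00141;  (1·δc/c)² = (1×0.0470)² = 0.00221
δQ/Q = √(0.0202) = 0.142
Q = 40.42, so δQ = 0.142 × 40.42 = 5.74.

40.42 ± 5.74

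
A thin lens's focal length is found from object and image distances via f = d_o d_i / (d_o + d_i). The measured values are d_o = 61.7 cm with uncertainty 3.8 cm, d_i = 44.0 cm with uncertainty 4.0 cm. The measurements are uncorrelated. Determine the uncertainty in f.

∂f/∂d_o = (d_i/(d_o+d_i))² = 0.173;  ∂f/∂d_i = (d_o/(d_o+d_i))² = 0.341
δf = √((∂f/∂d_o · δd_o)² + (∂f/∂d_i · δd_i)²) = √(0.434 + 1.86) = 1.51 cm

1.51 cm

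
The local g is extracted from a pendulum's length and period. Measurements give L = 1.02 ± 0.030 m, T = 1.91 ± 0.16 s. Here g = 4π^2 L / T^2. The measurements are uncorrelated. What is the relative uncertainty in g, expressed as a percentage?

Relative error in a monomial: (δg/g)² = Σ (nᵢ · δxᵢ/xᵢ)².
  (1·δL/L)² = (1×0.0294)² = 0.000865;  (-2·δT/T)² = (-2×0.0838)² = 0.0281
δg/g = √(0.0289) = 0.170

17.0%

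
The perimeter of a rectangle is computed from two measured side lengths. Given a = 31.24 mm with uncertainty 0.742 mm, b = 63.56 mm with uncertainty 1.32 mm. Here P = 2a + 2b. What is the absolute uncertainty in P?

3.03 mm

Absolute uncertainties add in quadrature for a linear combination:
  (2·δa)² = 2.20;  (2·δb)² = 6.97
δP = √(9.17) = 3.03 mm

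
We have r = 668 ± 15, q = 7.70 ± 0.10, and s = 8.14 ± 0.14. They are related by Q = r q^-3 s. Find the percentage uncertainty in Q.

4.81%

Since Q is a product/quotient, work with relative uncertainties:
  (1·δr/r)² = (1×0.0225)² = 0.000504;  (-3·δq/q)² = (-3×0.0130)² = 0.00152;  (1·δs/s)² = (1×0.0172)² = 0.000296
δQ/Q = √(0.00232) = 0.0481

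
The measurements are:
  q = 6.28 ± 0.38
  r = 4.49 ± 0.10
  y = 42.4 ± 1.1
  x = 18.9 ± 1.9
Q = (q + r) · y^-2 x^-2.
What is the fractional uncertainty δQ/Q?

0.211

Let u = q + r = 10.8. δu = √(δq² + δr²) = √(0.144 + 0.0100) = 0.393, so δu/u = 0.0365.
Q is then a monomial in u, y, x:
δQ/Q = √((δu/u)² + (-2·δy/y)² + (-2·δx/x)²) = √(0.00133 + 0.00269 + 0.0404) = 0.211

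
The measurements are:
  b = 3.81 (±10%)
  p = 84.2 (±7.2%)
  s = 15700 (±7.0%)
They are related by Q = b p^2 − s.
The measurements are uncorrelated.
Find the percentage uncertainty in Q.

Let w = b·p^2 = 27000. δw/w = √((1·δb/b)² + (2·δp/p)²) = √(0.0100 + 0.0207) = 0.175, so δw = 4740.
Q = w − s: δQ = √(δw² + δs²) = √(2.24e+07 + 1.21e+06) = 4860
Q = 11300, so δQ/Q = 4860/11300 = 0.430.

43.0%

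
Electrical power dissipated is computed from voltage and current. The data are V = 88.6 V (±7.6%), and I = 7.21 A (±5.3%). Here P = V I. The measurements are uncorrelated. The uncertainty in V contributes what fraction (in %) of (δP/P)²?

(δP/P)² = (1·δV/V)² + (1·δI/I)²
  V term: (1×0.0760)² = 0.00578
  I term: (1×0.0530)² = 0.00281
Total = 0.00858. Share from V = 0.00578/0.00858 = 0.673.

67.3%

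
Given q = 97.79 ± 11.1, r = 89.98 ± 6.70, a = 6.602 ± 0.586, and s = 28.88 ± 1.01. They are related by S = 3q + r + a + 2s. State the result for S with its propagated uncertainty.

Sums and differences: (δS)² = Σ (cᵢ δxᵢ)².
  (3·δq)² = 1110;  (δr)² = 44.9;  (δa)² = 0.343;  (2·δs)² = 4.08
δS = √(1160) = 34.0
S = 447.7.

447.7 ± 34.0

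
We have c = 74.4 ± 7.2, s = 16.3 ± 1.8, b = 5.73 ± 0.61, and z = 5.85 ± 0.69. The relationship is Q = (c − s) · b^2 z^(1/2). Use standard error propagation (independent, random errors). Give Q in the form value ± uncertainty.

Let u = c − s = 58.1. δu = √(δc² + δs²) = √(51.8 + 3.24) = 7.42, so δu/u = 0.128.
Q is then a monomial in u, b, z:
δQ/Q = √((δu/u)² + (2·δb/b)² + (½·δz/z)²) = √(0.0163 + 0.0453 + 0.00348) = 0.255
Q = 4610, so δQ = 0.255 × 4610 = 1180.

4610 ± 1180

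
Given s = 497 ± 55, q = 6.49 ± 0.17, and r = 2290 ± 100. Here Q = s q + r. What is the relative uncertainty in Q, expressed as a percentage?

6.89%

Let p = s·q = 3230. δp/p = √((1·δs/s)² + (1·δq/q)²) = √(0.0122 + 0.000686) = 0.114, so δp = 367.
Q = p + r: δQ = √(δp² + δr²) = √(1.35e+05 + 10000) = 380
Q = 5520, so δQ/Q = 380/5520 = 0.0689.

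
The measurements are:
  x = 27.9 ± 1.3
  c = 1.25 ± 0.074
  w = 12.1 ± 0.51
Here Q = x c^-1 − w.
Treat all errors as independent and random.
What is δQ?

1.76

Let p = x·c^-1 = 22.3. δp/p = √((1·δx/x)² + (-1·δc/c)²) = √(0.00217 + 0.00350) = 0.0753, so δp = 1.68.
Q = p − w: δQ = √(δp² + δw²) = √(2.83 + 0.260) = 1.76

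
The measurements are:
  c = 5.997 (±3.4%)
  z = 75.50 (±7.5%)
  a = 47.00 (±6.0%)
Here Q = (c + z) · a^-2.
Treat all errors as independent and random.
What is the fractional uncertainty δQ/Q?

0.139

Let u = c + z = 81.50. δu = √(δc² + δz²) = √(0.0416 + 32.1) = 5.67, so δu/u = 0.0695.
Q is then a monomial in u, a:
δQ/Q = √((δu/u)² + (-2·δa/a)²) = √(0.00483 + 0.0144) = 0.139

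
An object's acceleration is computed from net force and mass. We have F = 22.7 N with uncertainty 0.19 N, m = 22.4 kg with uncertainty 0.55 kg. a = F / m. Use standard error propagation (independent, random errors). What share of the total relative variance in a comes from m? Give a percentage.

(δa/a)² = (1·δF/F)² + (-1·δm/m)²
  F term: (1×0.00837)² = 7.01e-05
  m term: (-1×0.0246)² = 0.000603
Total = 0.000673. Share from m = 0.000603/0.000673 = 0.896.

89.6%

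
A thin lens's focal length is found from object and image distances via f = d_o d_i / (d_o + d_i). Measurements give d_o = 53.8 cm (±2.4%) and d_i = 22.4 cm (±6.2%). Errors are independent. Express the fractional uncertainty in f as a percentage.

4.43%

∂f/∂d_o = (d_i/(d_o+d_i))² = 0.0864;  ∂f/∂d_i = (d_o/(d_o+d_i))² = 0.498
δf = √((∂f/∂d_o · δd_o)² + (∂f/∂d_i · δd_i)²) = √(0.0124 + 0.479) = 0.701 cm
f = 15.8 cm, so δf/f = 0.701/15.8 = 0.0443.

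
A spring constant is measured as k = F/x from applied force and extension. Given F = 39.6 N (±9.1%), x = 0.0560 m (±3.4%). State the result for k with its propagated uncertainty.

Relative error in a monomial: (δk/k)² = Σ (nᵢ · δxᵢ/xᵢ)².
  (1·δF/F)² = (1×0.0910)² = 0.00828;  (-1·δx/x)² = (-1×0.0340)² = 0.00116
δk/k = √(0.00944) = 0.0971
k = 707 N/m, so δk = 0.0971 × 707 = 68.7 N/m.

707 ± 68.7 N/m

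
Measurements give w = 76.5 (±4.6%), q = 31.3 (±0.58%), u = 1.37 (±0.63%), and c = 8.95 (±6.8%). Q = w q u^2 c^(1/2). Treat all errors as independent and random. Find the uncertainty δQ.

791

Relative error in a monomial: (δQ/Q)² = Σ (nᵢ · δxᵢ/xᵢ)².
  (1·δw/w)² = (1×0.0460)² = 0.00212;  (1·δq/q)² = (1×0.00580)² = 3.36e-05;  (2·δu/u)² = (2×0.00630)² = 0.000159;  (½·δc/c)² = (0.5×0.0680)² = 0.00116
δQ/Q = √(0.00346) = 0.0589
Q = 13400, so δQ = 0.0589 × 13400 = 791.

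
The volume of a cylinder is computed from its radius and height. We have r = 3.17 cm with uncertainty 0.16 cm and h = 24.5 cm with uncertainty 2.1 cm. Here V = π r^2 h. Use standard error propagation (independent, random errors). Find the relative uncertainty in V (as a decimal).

For a monomial V ∝ r^2, h, fractional errors add in quadrature:
  (2·δr/r)² = (2×0.0505)² = 0.0102;  (1·δh/h)² = (1×0.0857)² = 0.00735
δV/V = √(0.0175) = 0.132

0.132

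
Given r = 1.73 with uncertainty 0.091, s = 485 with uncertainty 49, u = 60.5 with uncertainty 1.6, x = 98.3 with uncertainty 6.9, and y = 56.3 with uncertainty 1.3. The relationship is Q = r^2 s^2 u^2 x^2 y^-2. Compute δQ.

Products/powers → add relative errors in quadrature, weighted by exponent:
  (2·δr/r)² = (2×0.0526)² = 0.0111;  (2·δs/s)² = (2×0.101)² = 0.0408;  (2·δu/u)² = (2×0.0264)² = 0.00280;  (2·δx/x)² = (2×0.0702)² = 0.0197;  (-2·δy/y)² = (-2×0.0231)² = 0.00213
δQ/Q = √(0.0765) = 0.277
Q = 7.86e+09, so δQ = 0.277 × 7.86e+09 = 2.17e+09.

2.17e+09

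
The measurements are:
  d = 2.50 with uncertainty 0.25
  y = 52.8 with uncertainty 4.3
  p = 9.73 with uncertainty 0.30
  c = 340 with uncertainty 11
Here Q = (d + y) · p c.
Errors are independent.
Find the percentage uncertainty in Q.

8.98%

Let u = d + y = 55.3. δu = √(δd² + δy²) = √(0.0625 + 18.5) = 4.31, so δu/u = 0.0779.
Q is then a monomial in u, p, c:
δQ/Q = √((δu/u)² + (1·δp/p)² + (1·δc/c)²) = √(0.00607 + 0.000951 + 0.00105) = 0.0898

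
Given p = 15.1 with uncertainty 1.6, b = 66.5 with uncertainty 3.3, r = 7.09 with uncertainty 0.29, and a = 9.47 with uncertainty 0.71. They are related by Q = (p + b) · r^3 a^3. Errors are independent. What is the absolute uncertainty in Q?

6.42e+06

Let u = p + b = 81.6. δu = √(δp² + δb²) = √(2.56 + 10.9) = 3.67, so δu/u = 0.0449.
Q is then a monomial in u, r, a:
δQ/Q = √((δu/u)² + (3·δr/r)² + (3·δa/a)²) = √(0.00202 + 0.0151 + 0.0506) = 0.260
Q = 2.47e+07, so δQ = 0.260 × 2.47e+07 = 6.42e+06.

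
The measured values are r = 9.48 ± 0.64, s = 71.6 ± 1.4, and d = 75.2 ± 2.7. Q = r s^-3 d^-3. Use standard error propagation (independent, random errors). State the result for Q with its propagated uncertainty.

Relative error in a monomial: (δQ/Q)² = Σ (nᵢ · δxᵢ/xᵢ)².
  (1·δr/r)² = (1×0.0675)² = 0.00456;  (-3·δs/s)² = (-3×0.0196)² = 0.00344;  (-3·δd/d)² = (-3×0.0359)² = 0.0116
δQ/Q = √(0.0196) = 0.140
Q = 6.07e-11, so δQ = 0.140 × 6.07e-11 = 8.5e-12.

(6.07 ± 0.850) × 10^-11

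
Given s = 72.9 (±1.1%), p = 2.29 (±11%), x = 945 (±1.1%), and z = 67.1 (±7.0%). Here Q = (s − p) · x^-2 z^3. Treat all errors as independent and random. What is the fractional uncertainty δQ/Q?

Let u = s − p = 70.6. δu = √(δs² + δp²) = √(0.643 + 0.0635) = 0.841, so δu/u = 0.0119.
Q is then a monomial in u, x, z:
δQ/Q = √((δu/u)² + (-2·δx/x)² + (3·δz/z)²) = √(0.000142 + 0.000484 + 0.0441) = 0.211

0.211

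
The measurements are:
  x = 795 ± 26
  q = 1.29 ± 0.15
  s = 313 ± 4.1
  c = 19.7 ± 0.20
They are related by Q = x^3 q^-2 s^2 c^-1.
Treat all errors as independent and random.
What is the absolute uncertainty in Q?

3.81e+11

Since Q is a product/quotient, work with relative uncertainties:
  (3·δx/x)² = (3×0.0327)² = 0.00963;  (-2·δq/q)² = (-2×0.116)² = 0.0541;  (2·δs/s)² = (2×0.0131)² = 0.000686;  (-1·δc/c)² = (-1×0.0102)² = 0.000103
δQ/Q = √(0.0645) = 0.254
Q = 1.5e+12, so δQ = 0.254 × 1.5e+12 = 3.81e+11.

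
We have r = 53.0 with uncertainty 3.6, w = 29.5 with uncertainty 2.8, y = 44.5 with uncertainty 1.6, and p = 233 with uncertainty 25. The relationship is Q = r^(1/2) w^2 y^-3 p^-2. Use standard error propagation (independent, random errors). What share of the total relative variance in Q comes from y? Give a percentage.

(δQ/Q)² = (½·δr/r)² + (2·δw/w)² + (-3·δy/y)² + (-2·δp/p)²
  r term: (0.5×0.0679)² = 0.00115
  w term: (2×0.0949)² = 0.0360
  y term: (-3×0.0360)² = 0.0116
  p term: (-2×0.107)² = 0.0460
Total = 0.0949. Share from y = 0.0116/0.0949 = 0.123.

12.3%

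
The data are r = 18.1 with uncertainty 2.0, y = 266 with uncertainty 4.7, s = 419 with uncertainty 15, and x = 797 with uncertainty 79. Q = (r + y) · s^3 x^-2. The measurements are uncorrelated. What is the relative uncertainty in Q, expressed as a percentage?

Let u = r + y = 284. δu = √(δr² + δy²) = √(4.00 + 22.1) = 5.11, so δu/u = 0.0180.
Q is then a monomial in u, s, x:
δQ/Q = √((δu/u)² + (3·δs/s)² + (-2·δx/x)²) = √(0.000323 + 0.0115 + 0.0393) = 0.226

22.6%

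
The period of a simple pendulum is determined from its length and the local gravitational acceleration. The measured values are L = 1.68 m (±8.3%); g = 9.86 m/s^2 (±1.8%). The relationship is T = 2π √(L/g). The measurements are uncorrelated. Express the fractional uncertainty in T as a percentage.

Each factor contributes (exponent × relative error)² to (δT/T)²:
  (½·δL/L)² = (0.5×0.0830)² = 0.00172;  (−½·δg/g)² = (-0.5×0.0180)² = 8.1e-05
δT/T = √(0.00180) = 0.0425

4.25%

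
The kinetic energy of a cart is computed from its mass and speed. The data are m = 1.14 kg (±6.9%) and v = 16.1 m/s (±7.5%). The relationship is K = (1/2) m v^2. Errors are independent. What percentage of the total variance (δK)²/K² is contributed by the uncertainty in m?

(δK/K)² = (1·δm/m)² + (2·δv/v)²
  m term: (1×0.0690)² = 0.00476
  v term: (2×0.0750)² = 0.0225
Total = 0.0273. Share from m = 0.00476/0.0273 = 0.175.

17.5%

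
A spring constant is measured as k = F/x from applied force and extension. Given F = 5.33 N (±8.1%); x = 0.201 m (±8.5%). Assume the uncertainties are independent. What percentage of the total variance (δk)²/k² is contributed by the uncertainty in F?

(δk/k)² = (1·δF/F)² + (-1·δx/x)²
  F term: (1×0.0810)² = 0.00656
  x term: (-1×0.0850)² = 0.00723
Total = 0.0138. Share from F = 0.00656/0.0138 = 0.476.

47.6%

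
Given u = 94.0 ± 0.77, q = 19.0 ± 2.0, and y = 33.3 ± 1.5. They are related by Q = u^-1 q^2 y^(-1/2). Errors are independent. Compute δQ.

0.141

Q is a product of powers, so relative uncertainties combine in quadrature:
  (-1·δu/u)² = (-1×0.00819)² = 6.71e-05;  (2·δq/q)² = (2×0.105)² = 0.0443;  (−½·δy/y)² = (-0.5×0.0450)² = 0.000507
δQ/Q = √(0.0449) = 0.212
Q = 0.666, so δQ = 0.212 × 0.666 = 0.141.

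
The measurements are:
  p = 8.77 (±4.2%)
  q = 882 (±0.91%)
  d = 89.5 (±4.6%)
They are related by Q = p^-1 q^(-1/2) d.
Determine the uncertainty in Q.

Since Q is a product/quotient, work with relative uncertainties:
  (-1·δp/p)² = (-1×0.0420)² = 0.00176;  (−½·δq/q)² = (-0.5×0.00910)² = 2.07e-05;  (1·δd/d)² = (1×0.0460)² = 0.00212
δQ/Q = √(0.00390) = 0.0625
Q = 0.344, so δQ = 0.0625 × 0.344 = 0.0215.

0.0215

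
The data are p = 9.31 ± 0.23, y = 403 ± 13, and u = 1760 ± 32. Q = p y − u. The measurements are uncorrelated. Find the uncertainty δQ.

Let w = p·y = 3750. δw/w = √((1·δp/p)² + (1·δy/y)²) = √(0.000610 + 0.00104) = 0.0406, so δw = 152.
Q = w − u: δQ = √(δw² + δu²) = √(23200 + 1020) = 156

156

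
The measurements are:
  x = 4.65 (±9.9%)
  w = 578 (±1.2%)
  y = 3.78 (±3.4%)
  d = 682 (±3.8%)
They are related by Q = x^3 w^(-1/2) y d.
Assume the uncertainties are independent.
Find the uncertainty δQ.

3250

Each factor contributes (exponent × relative error)² to (δQ/Q)²:
  (3·δx/x)² = (3×0.0990)² = 0.0882;  (−½·δw/w)² = (-0.5×0.0120)² = 3.6e-05;  (1·δy/y)² = (1×0.0340)² = 0.00116;  (1·δd/d)² = (1×0.0380)² = 0.00144
δQ/Q = √(0.0908) = 0.301
Q = 10800, so δQ = 0.301 × 10800 = 3250.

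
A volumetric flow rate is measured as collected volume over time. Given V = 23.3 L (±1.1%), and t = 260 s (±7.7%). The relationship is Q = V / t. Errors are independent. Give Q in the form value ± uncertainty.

0.0896 ± 0.00697 L/s

Each factor contributes (exponent × relative error)² to (δQ/Q)²:
  (1·δV/V)² = (1×0.0110)² = 0.000121;  (-1·δt/t)² = (-1×0.0770)² = 0.00593
δQ/Q = √(0.00605) = 0.0778
Q = 0.0896 L/s, so δQ = 0.0778 × 0.0896 = 0.00697 L/s.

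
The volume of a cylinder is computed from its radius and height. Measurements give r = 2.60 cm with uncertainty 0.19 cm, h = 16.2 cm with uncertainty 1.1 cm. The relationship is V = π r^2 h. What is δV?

Each factor contributes (exponent × relative error)² to (δV/V)²:
  (2·δr/r)² = (2×0.0731)² = 0.0214;  (1·δh/h)² = (1×0.0679)² = 0.00461
δV/V = √(0.0260) = 0.161
V = 344 cm^3, so δV = 0.161 × 344 = 55.4 cm^3.

55.4 cm^3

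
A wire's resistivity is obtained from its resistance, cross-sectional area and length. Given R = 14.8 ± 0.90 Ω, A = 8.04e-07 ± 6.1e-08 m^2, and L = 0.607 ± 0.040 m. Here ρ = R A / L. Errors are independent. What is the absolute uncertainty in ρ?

2.3e-06 Ω·m

Since ρ is a product/quotient, work with relative uncertainties:
  (1·δR/R)² = (1×0.0608)² = 0.00370;  (1·δA/A)² = (1×0.0759)² = 0.00576;  (-1·δL/L)² = (-1×0.0659)² = 0.00434
δρ/ρ = √(0.0138) = 0.117
ρ = 1.96e-05 Ω·m, so δρ = 0.117 × 1.96e-05 = 2.3e-06 Ω·m.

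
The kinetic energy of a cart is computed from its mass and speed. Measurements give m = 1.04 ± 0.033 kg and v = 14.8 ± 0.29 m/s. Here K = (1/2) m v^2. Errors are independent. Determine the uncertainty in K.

Products/powers → add relative errors in quadrature, weighted by exponent:
  (1·δm/m)² = (1×0.0317)² = 0.00101;  (2·δv/v)² = (2×0.0196)² = 0.00154
δK/K = √(0.00254) = 0.0504
K = 114 J, so δK = 0.0504 × 114 = 5.74 J.

5.74 J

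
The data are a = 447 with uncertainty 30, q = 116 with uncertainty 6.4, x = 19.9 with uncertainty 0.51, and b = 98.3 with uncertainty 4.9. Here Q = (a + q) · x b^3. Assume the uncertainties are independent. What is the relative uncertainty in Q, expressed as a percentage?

Let u = a + q = 563. δu = √(δa² + δq²) = √(900 + 41.0) = 30.7, so δu/u = 0.0545.
Q is then a monomial in u, x, b:
δQ/Q = √((δu/u)² + (1·δx/x)² + (3·δb/b)²) = √(0.00297 + 0.000657 + 0.0224) = 0.161

16.1%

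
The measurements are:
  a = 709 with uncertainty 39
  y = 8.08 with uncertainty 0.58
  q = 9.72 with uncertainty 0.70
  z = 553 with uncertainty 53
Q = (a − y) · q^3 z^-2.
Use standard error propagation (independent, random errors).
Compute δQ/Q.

Let u = a − y = 701. δu = √(δa² + δy²) = √(1520 + 0.336) = 39.0, so δu/u = 0.0556.
Q is then a monomial in u, q, z:
δQ/Q = √((δu/u)² + (3·δq/q)² + (-2·δz/z)²) = √(0.00310 + 0.0467 + 0.0367) = 0.294

0.294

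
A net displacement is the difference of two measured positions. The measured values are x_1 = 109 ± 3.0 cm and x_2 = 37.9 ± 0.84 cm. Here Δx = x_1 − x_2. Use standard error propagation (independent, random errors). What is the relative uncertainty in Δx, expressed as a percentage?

4.38%

Each term contributes (cᵢ δxᵢ)² to (δΔx)²:
  (δx_1)² = 9.00;  (δx_2)² = 0.706
δΔx = √(9.71) = 3.12 cm
Δx = 71.1 cm, so δΔx/Δx = 3.12/71.1 = 0.0438.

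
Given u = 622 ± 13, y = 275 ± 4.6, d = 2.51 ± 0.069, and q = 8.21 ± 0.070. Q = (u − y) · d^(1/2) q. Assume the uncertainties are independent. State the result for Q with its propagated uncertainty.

Let w = u − y = 347. δw = √(δu² + δy²) = √(169 + 21.2) = 13.8, so δw/w = 0.0397.
Q is then a monomial in w, d, q:
δQ/Q = √((δw/w)² + (½·δd/d)² + (1·δq/q)²) = √(0.00158 + 0.000189 + 7.27e-05) = 0.0429
Q = 4510, so δQ = 0.0429 × 4510 = 194.

4510 ± 194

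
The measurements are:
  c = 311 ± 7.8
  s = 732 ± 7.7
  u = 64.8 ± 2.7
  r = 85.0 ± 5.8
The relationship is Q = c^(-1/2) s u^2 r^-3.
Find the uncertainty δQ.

0.0629

For a monomial Q ∝ c^(-1/2), s, u^2, r^-3, fractional errors add in quadrature:
  (−½·δc/c)² = (-0.5×0.0251)² = 0.000157;  (1·δs/s)² = (1×0.0105)² = 0.000111;  (2·δu/u)² = (2×0.0417)² = 0.00694;  (-3·δr/r)² = (-3×0.0682)² = 0.0419
δQ/Q = √(0.0491) = 0.222
Q = 0.284, so δQ = 0.222 × 0.284 = 0.0629.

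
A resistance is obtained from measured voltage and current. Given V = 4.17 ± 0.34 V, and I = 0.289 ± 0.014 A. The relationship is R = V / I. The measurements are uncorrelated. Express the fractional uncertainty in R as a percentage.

Relative error in a monomial: (δR/R)² = Σ (nᵢ · δxᵢ/xᵢ)².
  (1·δV/V)² = (1×0.0815)² = 0.00665;  (-1·δI/I)² = (-1×0.0484)² = 0.00235
δR/R = √(0.00899) = 0.0948

9.48%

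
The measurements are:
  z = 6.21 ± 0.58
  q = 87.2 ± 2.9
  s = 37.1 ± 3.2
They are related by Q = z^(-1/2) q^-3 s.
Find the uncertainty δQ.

3.14e-06

Since Q is a product/quotient, work with relative uncertainties:
  (−½·δz/z)² = (-0.5×0.0934)² = 0.00218;  (-3·δq/q)² = (-3×0.0333)² = 0.00995;  (1·δs/s)² = (1×0.0863)² = 0.00744
δQ/Q = √(0.0196) = 0.140
Q = 2.25e-05, so δQ = 0.140 × 2.25e-05 = 3.14e-06.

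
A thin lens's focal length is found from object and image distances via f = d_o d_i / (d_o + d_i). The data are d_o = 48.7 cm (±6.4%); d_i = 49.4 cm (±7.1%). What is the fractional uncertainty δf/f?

0.0478

∂f/∂d_o = (d_i/(d_o+d_i))² = 0.254;  ∂f/∂d_i = (d_o/(d_o+d_i))² = 0.246
δf = √((∂f/∂d_o · δd_o)² + (∂f/∂d_i · δd_i)²) = √(0.625 + 0.747) = 1.17 cm
f = 24.5 cm, so δf/f = 1.17/24.5 = 0.0478.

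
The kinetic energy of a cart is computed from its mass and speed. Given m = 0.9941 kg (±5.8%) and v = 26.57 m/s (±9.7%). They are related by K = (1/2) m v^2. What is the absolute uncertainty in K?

For a monomial K ∝ m, v^2, fractional errors add in quadrature:
  (1·δm/m)² = (1×0.0580)² = 0.00336;  (2·δv/v)² = (2×0.0970)² = 0.0376
δK/K = √(0.0410) = 0.202
K = 350.9 J, so δK = 0.202 × 350.9 = 71.1 J.

71.1 J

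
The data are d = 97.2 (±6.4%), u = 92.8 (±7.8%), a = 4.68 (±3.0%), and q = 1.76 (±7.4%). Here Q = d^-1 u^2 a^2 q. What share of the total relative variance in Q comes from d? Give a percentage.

(δQ/Q)² = (-1·δd/d)² + (2·δu/u)² + (2·δa/a)² + (1·δq/q)²
  d term: (-1×0.0640)² = 0.00410
  u term: (2×0.0780)² = 0.0243
  a term: (2×0.0300)² = 0.00360
  q term: (1×0.0740)² = 0.00548
Total = 0.0375. Share from d = 0.00410/0.0375 = 0.109.

10.9%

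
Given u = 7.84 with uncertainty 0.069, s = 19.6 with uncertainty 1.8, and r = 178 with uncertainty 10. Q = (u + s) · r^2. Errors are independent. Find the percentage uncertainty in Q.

Let w = u + s = 27.4. δw = √(δu² + δs²) = √(0.00476 + 3.24) = 1.80, so δw/w = 0.0656.
Q is then a monomial in w, r:
δQ/Q = √((δw/w)² + (2·δr/r)²) = √(0.00431 + 0.0126) = 0.130

13.0%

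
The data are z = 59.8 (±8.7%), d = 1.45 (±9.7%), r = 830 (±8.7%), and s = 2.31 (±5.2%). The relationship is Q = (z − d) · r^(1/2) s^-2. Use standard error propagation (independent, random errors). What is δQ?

45.3

Let u = z − d = 58.3. δu = √(δz² + δd²) = √(27.1 + 0.0198) = 5.20, so δu/u = 0.0892.
Q is then a monomial in u, r, s:
δQ/Q = √((δu/u)² + (½·δr/r)² + (-2·δs/s)²) = √(0.00796 + 0.00189 + 0.0108) = 0.144
Q = 315, so δQ = 0.144 × 315 = 45.3.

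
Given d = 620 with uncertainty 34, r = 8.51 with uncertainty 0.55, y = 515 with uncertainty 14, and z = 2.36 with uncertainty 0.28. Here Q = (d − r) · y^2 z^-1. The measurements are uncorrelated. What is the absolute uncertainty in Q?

9.75e+06

Let u = d − r = 611. δu = √(δd² + δr²) = √(1160 + 0.303) = 34.0, so δu/u = 0.0556.
Q is then a monomial in u, y, z:
δQ/Q = √((δu/u)² + (2·δy/y)² + (-1·δz/z)²) = √(0.00309 + 0.00296 + 0.0141) = 0.142
Q = 6.87e+07, so δQ = 0.142 × 6.87e+07 = 9.75e+06.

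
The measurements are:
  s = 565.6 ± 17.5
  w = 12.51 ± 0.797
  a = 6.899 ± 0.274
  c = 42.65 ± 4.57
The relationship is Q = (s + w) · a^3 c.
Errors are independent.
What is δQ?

1.32e+06

Let u = s + w = 578.1. δu = √(δs² + δw²) = √(306 + 0.635) = 17.5, so δu/u = 0.0303.
Q is then a monomial in u, a, c:
δQ/Q = √((δu/u)² + (3·δa/a)² + (1·δc/c)²) = √(0.000918 + 0.0142 + 0.0115) = 0.163
Q = 8.096e+06, so δQ = 0.163 × 8.096e+06 = 1.32e+06.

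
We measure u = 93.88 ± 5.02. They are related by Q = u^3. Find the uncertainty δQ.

Q ∝ u^3, so δQ/Q = |3| · δu/u = 3 × 0.0535 = 0.160.
Q = 827400, so δQ = 0.160 × 827400 = 1.33e+05.

1.33e+05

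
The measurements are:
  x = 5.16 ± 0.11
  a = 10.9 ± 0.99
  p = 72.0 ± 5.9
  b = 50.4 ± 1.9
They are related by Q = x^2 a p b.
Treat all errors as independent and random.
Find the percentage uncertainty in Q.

13.5%

Since Q is a product/quotient, work with relative uncertainties:
  (2·δx/x)² = (2×0.0213)² = 0.00182;  (1·δa/a)² = (1×0.0908)² = 0.00825;  (1·δp/p)² = (1×0.0819)² = 0.00671;  (1·δb/b)² = (1×0.0377)² = 0.00142
δQ/Q = √(0.0182) = 0.135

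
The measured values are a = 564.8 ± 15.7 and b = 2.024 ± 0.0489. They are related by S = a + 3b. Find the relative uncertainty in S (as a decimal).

For a sum/difference, combine absolute errors in quadrature:
  (δa)² = 246;  (3·δb)² = 0.0215
δS = √(247) = 15.7
S = 570.9, so δS/S = 15.7/570.9 = 0.0275.

0.0275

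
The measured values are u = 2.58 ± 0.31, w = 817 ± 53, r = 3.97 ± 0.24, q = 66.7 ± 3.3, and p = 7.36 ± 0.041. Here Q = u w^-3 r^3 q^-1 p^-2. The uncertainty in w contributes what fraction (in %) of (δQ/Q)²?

43.1%

(δQ/Q)² = (1·δu/u)² + (-3·δw/w)² + (3·δr/r)² + (-1·δq/q)² + (-2·δp/p)²
  u term: (1×0.120)² = 0.0144
  w term: (-3×0.0649)² = 0.0379
  r term: (3×0.0605)² = 0.0329
  q term: (-1×0.0495)² = 0.00245
  p term: (-2×0.00557)² = 0.000124
Total = 0.0878. Share from w = 0.0379/0.0878 = 0.431.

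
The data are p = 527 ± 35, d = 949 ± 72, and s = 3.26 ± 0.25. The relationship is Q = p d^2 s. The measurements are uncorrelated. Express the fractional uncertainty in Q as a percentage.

Relative error in a monomial: (δQ/Q)² = Σ (nᵢ · δxᵢ/xᵢ)².
  (1·δp/p)² = (1×0.0664)² = 0.00441;  (2·δd/d)² = (2×0.0759)² = 0.0230;  (1·δs/s)² = (1×0.0767)² = 0.00588
δQ/Q = √(0.0333) = 0.183

18.3%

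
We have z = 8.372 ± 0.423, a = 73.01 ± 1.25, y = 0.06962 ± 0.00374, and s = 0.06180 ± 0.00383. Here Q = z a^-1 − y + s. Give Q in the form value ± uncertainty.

0.1068 ± 0.00813

Let p = z·a^-1 = 0.1147. δp/p = √((1·δz/z)² + (-1·δa/a)²) = √(0.00255 + 0.000293) = 0.0533, so δp = 0.00612.
Q = p − y + s: δQ = √(δp² + δy² + δs²) = √(3.74e-05 + 1.4e-05 + 1.47e-05) = 0.00813
Q = 0.1068.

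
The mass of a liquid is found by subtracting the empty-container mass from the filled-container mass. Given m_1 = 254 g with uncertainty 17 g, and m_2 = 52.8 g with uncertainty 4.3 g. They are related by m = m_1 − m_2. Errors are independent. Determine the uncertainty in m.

17.5 g

Each term contributes (cᵢ δxᵢ)² to (δm)²:
  (δm_1)² = 289;  (δm_2)² = 18.5
δm = √(307) = 17.5 g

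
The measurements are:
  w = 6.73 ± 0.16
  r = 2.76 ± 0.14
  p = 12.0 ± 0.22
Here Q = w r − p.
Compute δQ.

1.06

Let h = w·r = 18.6. δh/h = √((1·δw/w)² + (1·δr/r)²) = √(0.000565 + 0.00257) = 0.0560, so δh = 1.04.
Q = h − p: δQ = √(δh² + δp²) = √(1.08 + 0.0484) = 1.06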